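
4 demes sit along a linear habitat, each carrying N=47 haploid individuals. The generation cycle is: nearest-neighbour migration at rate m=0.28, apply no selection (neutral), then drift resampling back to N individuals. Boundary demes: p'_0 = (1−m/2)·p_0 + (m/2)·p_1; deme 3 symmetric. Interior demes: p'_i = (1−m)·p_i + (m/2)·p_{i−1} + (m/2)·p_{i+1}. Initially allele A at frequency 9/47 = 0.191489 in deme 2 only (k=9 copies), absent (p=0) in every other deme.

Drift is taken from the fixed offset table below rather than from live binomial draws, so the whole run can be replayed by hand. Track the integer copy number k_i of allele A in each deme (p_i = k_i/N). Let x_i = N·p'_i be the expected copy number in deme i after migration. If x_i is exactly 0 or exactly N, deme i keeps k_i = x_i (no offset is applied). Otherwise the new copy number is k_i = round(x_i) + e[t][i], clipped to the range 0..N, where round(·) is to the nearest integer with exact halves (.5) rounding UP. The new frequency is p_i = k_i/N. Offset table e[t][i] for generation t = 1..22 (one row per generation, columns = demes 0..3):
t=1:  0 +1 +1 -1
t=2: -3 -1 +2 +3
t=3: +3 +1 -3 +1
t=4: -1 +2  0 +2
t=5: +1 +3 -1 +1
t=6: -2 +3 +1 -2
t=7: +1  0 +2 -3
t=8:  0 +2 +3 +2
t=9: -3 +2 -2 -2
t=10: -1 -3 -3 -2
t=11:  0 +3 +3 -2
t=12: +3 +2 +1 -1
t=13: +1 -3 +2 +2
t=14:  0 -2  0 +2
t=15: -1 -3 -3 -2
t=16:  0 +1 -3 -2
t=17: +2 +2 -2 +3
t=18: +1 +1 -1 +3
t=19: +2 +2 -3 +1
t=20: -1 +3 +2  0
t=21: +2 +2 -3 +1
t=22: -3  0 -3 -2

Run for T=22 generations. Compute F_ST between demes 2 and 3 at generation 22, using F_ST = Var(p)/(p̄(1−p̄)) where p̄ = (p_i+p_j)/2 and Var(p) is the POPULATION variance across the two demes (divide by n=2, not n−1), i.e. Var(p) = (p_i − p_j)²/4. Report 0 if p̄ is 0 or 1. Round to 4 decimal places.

0.0202

t=0: k=[0 0 9 0]
t=1: x=[0.0000 1.2600 6.4800 1.2600] k=[0 2 7 0]
t=2: x=[0.2800 2.4200 5.3200 0.9800] k=[0 1 7 4]
t=3: x=[0.1400 1.7000 5.7400 4.4200] k=[3 3 3 5]
t=4: x=[3.0000 3.0000 3.2800 4.7200] k=[2 5 3 7]
t=5: x=[2.4200 4.3000 3.8400 6.4400] k=[3 7 3 7]
t=6: x=[3.5600 5.8800 4.1200 6.4400] k=[2 9 5 4]
t=7: x=[2.9800 7.4600 5.4200 4.1400] k=[4 7 7 1]
t=8: x=[4.4200 6.5800 6.1600 1.8400] k=[4 9 9 4]
t=9: x=[4.7000 8.3000 8.3000 4.7000] k=[2 10 6 3]
t=10: x=[3.1200 8.3200 6.1400 3.4200] k=[2 5 3 1]
t=11: x=[2.4200 4.3000 3.0000 1.2800] k=[2 7 6 0]
t=12: x=[2.7000 6.1600 5.3000 0.8400] k=[6 8 6 0]
t=13: x=[6.2800 7.4400 5.4400 0.8400] k=[7 4 7 3]
t=14: x=[6.5800 4.8400 6.0200 3.5600] k=[7 3 6 6]
t=15: x=[6.4400 3.9800 5.5800 6.0000] k=[5 1 3 4]
t=16: x=[4.4400 1.8400 2.8600 3.8600] k=[4 3 0 2]
t=17: x=[3.8600 2.7200 0.7000 1.7200] k=[6 5 0 5]
t=18: x=[5.8600 4.4400 1.4000 4.3000] k=[7 5 0 7]
t=19: x=[6.7200 4.5800 1.6800 6.0200] k=[9 7 0 7]
t=20: x=[8.7200 6.3000 1.9600 6.0200] k=[8 9 4 6]
t=21: x=[8.1400 8.1600 4.9800 5.7200] k=[10 10 2 7]
t=22: x=[10.0000 8.8800 3.8200 6.3000] k=[7 9 1 4]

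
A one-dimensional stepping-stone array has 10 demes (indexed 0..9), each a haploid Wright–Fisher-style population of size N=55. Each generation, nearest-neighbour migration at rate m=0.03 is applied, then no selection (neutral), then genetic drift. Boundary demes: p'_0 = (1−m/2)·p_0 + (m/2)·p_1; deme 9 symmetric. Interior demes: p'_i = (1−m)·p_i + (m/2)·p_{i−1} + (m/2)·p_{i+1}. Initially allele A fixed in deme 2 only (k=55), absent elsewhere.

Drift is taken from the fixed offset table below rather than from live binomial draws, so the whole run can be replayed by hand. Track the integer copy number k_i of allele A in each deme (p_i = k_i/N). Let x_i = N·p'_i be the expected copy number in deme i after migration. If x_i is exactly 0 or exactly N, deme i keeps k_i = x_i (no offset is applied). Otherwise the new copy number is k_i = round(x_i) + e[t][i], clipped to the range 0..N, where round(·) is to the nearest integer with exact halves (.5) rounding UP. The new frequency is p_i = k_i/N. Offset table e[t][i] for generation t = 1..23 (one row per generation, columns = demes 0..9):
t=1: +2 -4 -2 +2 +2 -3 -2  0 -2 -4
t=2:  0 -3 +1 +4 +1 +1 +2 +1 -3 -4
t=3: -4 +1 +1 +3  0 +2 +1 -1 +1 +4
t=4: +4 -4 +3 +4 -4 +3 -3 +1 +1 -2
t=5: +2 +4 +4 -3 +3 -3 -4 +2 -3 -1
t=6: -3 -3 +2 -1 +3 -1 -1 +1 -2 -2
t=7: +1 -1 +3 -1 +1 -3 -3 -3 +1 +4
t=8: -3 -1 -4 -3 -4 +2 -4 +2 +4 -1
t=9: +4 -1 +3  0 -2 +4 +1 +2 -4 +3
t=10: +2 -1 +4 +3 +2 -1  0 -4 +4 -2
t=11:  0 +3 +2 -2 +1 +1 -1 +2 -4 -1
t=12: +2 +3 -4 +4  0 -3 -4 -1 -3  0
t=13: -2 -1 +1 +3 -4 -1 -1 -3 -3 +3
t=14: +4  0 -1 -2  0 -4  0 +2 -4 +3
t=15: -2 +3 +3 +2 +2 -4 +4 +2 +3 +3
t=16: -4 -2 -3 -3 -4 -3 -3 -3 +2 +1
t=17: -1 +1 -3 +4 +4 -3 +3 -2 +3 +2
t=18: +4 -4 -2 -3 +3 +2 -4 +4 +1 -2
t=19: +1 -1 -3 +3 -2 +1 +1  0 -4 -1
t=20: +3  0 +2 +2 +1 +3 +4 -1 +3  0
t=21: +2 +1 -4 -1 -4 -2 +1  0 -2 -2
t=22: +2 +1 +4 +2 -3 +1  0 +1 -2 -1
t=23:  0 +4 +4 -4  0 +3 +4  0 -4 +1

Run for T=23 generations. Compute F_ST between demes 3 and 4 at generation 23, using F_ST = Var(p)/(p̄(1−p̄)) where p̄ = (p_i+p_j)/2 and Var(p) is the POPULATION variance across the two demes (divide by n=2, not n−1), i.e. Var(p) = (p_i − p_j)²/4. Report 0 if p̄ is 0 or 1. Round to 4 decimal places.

t=0: k=[0 0 55 0 0 0 0 0 0 0]
t=1: x=[0.0000 0.8250 53.3500 0.8250 0.0000 0.0000 0.0000 0.0000 0.0000 0.0000] k=[0 0 51 3 0 0 0 0 0 0]
t=2: x=[0.0000 0.7650 49.5150 3.6750 0.0450 0.0000 0.0000 0.0000 0.0000 0.0000] k=[0 0 51 8 1 0 0 0 0 0]
t=3: x=[0.0000 0.7650 49.5900 8.5400 1.0900 0.0150 0.0000 0.0000 0.0000 0.0000] k=[0 2 51 12 1 2 0 0 0 0]
t=4: x=[0.0300 2.7050 49.6800 12.4200 1.1800 1.9550 0.0300 0.0000 0.0000 0.0000] k=[4 0 53 16 0 5 0 0 0 0]
t=5: x=[3.9400 0.8550 51.6500 16.3150 0.3150 4.8500 0.0750 0.0000 0.0000 0.0000] k=[6 5 55 13 3 2 0 0 0 0]
t=6: x=[5.9850 5.7650 53.6200 13.4800 3.1350 1.9850 0.0300 0.0000 0.0000 0.0000] k=[3 3 55 12 6 1 0 0 0 0]
t=7: x=[3.0000 3.7800 53.5750 12.5550 6.0150 1.0600 0.0150 0.0000 0.0000 0.0000] k=[4 3 55 12 7 0 0 0 0 0]
t=8: x=[3.9850 3.7950 53.5750 12.5700 6.9700 0.1050 0.0000 0.0000 0.0000 0.0000] k=[1 3 50 10 3 2 0 0 0 0]
t=9: x=[1.0300 3.6750 48.6950 10.4950 3.0900 1.9850 0.0300 0.0000 0.0000 0.0000] k=[5 3 52 10 1 6 1 0 0 0]
t=10: x=[4.9700 3.7650 50.6350 10.4950 1.2100 5.8500 1.0600 0.0150 0.0000 0.0000] k=[7 3 55 13 3 5 1 0 0 0]
t=11: x=[6.9400 3.8400 53.5900 13.4800 3.1800 4.9100 1.0450 0.0150 0.0000 0.0000] k=[7 7 55 11 4 6 0 2 0 0]
t=12: x=[7.0000 7.7200 53.6200 11.5550 4.1350 5.8800 0.1200 1.9400 0.0300 0.0000] k=[9 11 50 16 4 3 0 1 0 0]
t=13: x=[9.0300 11.5550 48.9050 16.3300 4.1650 2.9700 0.0600 0.9700 0.0150 0.0000] k=[7 11 50 19 0 2 0 0 0 0]
t=14: x=[7.0600 11.5250 48.9500 19.1800 0.3150 1.9400 0.0300 0.0000 0.0000 0.0000] k=[11 12 48 17 0 0 0 0 0 0]
t=15: x=[11.0150 12.5250 46.9950 17.2100 0.2550 0.0000 0.0000 0.0000 0.0000 0.0000] k=[9 16 50 19 2 0 0 0 0 0]
t=16: x=[9.1050 16.4050 49.0250 19.2100 2.2250 0.0300 0.0000 0.0000 0.0000 0.0000] k=[5 14 46 16 0 0 0 0 0 0]
t=17: x=[5.1350 14.3450 45.0700 16.2100 0.2400 0.0000 0.0000 0.0000 0.0000 0.0000] k=[4 15 42 20 4 0 0 0 0 0]
t=18: x=[4.1650 15.2400 41.2650 20.0900 4.1800 0.0600 0.0000 0.0000 0.0000 0.0000] k=[8 11 39 17 7 2 0 0 0 0]
t=19: x=[8.0450 11.3750 38.2500 17.1800 7.0750 2.0450 0.0300 0.0000 0.0000 0.0000] k=[9 10 35 20 5 3 1 0 0 0]
t=20: x=[9.0150 10.3600 34.4000 20.0000 5.1950 3.0000 1.0150 0.0150 0.0000 0.0000] k=[12 10 36 22 6 6 5 0 0 0]
t=21: x=[11.9700 10.4200 35.4000 21.9700 6.2400 5.9850 4.9400 0.0750 0.0000 0.0000] k=[14 11 31 21 2 4 6 0 0 0]
t=22: x=[13.9550 11.3450 30.5500 20.8650 2.3150 4.0000 5.8800 0.0900 0.0000 0.0000] k=[16 12 35 23 0 5 6 1 0 0]
t=23: x=[15.9400 12.4050 34.4750 22.8350 0.4200 4.9400 5.9100 1.0600 0.0150 0.0000] k=[16 16 38 19 0 8 10 1 0 0]

0.2088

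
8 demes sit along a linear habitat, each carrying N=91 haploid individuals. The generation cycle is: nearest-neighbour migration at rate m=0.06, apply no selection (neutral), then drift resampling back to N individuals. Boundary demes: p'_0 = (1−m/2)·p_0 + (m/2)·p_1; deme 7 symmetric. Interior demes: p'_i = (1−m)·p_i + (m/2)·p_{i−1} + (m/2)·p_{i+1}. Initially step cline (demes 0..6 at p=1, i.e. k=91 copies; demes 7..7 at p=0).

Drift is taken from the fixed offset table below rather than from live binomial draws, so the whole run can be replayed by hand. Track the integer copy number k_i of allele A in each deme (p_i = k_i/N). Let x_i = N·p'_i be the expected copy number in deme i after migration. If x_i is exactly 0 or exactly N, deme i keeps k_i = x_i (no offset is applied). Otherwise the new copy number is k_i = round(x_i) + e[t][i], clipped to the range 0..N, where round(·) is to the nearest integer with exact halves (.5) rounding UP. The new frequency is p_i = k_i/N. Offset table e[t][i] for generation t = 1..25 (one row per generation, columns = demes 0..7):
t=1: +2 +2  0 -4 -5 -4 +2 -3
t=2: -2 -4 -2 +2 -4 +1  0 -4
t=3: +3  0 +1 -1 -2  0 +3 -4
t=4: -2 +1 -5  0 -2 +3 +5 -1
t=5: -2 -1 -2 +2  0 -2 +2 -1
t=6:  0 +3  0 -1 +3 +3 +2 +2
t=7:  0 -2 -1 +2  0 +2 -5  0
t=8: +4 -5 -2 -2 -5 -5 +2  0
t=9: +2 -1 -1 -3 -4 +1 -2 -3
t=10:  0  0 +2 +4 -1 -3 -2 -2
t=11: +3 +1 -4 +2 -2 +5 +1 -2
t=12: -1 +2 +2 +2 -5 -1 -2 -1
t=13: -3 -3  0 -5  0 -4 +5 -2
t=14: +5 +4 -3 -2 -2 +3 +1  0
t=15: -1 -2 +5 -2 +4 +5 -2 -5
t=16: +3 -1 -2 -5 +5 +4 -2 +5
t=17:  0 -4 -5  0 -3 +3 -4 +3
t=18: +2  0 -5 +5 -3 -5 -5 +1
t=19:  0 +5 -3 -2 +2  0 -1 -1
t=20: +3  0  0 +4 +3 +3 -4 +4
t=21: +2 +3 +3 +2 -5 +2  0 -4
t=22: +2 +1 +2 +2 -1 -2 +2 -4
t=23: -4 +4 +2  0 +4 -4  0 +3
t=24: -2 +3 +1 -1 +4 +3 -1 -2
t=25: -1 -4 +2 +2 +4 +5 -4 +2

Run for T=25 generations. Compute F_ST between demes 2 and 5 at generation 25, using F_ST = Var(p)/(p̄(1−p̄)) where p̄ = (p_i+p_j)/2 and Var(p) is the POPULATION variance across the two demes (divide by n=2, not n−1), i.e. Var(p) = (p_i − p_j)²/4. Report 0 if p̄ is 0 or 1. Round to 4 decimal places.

t=0: k=[91 91 91 91 91 91 91 0]
t=1: x=[91.0000 91.0000 91.0000 91.0000 91.0000 91.0000 88.2700 2.7300] k=[91 91 91 91 91 91 90 0]
t=2: x=[91.0000 91.0000 91.0000 91.0000 91.0000 90.9700 87.3300 2.7000] k=[91 91 91 91 91 91 87 0]
t=3: x=[91.0000 91.0000 91.0000 91.0000 91.0000 90.8800 84.5100 2.6100] k=[91 91 91 91 91 91 88 0]
t=4: x=[91.0000 91.0000 91.0000 91.0000 91.0000 90.9100 85.4500 2.6400] k=[91 91 91 91 91 91 90 2]
t=5: x=[91.0000 91.0000 91.0000 91.0000 91.0000 90.9700 87.3900 4.6400] k=[91 91 91 91 91 89 89 4]
t=6: x=[91.0000 91.0000 91.0000 91.0000 90.9400 89.0600 86.4500 6.5500] k=[91 91 91 91 91 91 88 9]
t=7: x=[91.0000 91.0000 91.0000 91.0000 91.0000 90.9100 85.7200 11.3700] k=[91 91 91 91 91 91 81 11]
t=8: x=[91.0000 91.0000 91.0000 91.0000 91.0000 90.7000 79.2000 13.1000] k=[91 91 91 91 91 86 81 13]
t=9: x=[91.0000 91.0000 91.0000 91.0000 90.8500 86.0000 79.1100 15.0400] k=[91 91 91 91 87 87 77 12]
t=10: x=[91.0000 91.0000 91.0000 90.8800 87.1200 86.7000 75.3500 13.9500] k=[91 91 91 91 86 84 73 12]
t=11: x=[91.0000 91.0000 91.0000 90.8500 86.0900 83.7300 71.5000 13.8300] k=[91 91 91 91 84 89 73 12]
t=12: x=[91.0000 91.0000 91.0000 90.7900 84.3600 88.3700 71.6500 13.8300] k=[91 91 91 91 79 87 70 13]
t=13: x=[91.0000 91.0000 91.0000 90.6400 79.6000 86.2500 68.8000 14.7100] k=[91 91 91 86 80 82 74 13]
t=14: x=[91.0000 91.0000 90.8500 85.9700 80.2400 81.7000 72.4100 14.8300] k=[91 91 88 84 78 85 73 15]
t=15: x=[91.0000 90.9100 87.9700 83.9400 78.3900 84.4300 71.6200 16.7400] k=[91 89 91 82 82 89 70 12]
t=16: x=[90.9400 89.1200 90.6700 82.2700 82.2100 88.2200 68.8300 13.7400] k=[91 88 89 77 87 91 67 19]
t=17: x=[90.9100 88.1200 88.6100 77.6600 86.8200 90.1600 66.2800 20.4400] k=[91 84 84 78 84 91 62 23]
t=18: x=[90.7900 84.2100 83.8200 78.3600 84.0300 89.9200 61.7000 24.1700] k=[91 84 79 83 81 85 57 25]
t=19: x=[90.7900 84.0600 79.2700 82.8200 81.1800 84.0400 56.8800 25.9600] k=[91 89 76 81 83 84 56 25]
t=20: x=[90.9400 88.6700 76.5400 80.9100 82.9700 83.1300 55.9100 25.9300] k=[91 89 77 85 86 86 52 30]
t=21: x=[90.9400 88.7000 77.6000 84.7900 85.9700 84.9800 52.3600 30.6600] k=[91 91 81 87 81 87 52 27]
t=22: x=[91.0000 90.7000 81.4800 86.6400 81.3600 85.7700 52.3000 27.7500] k=[91 91 83 89 80 84 54 24]
t=23: x=[91.0000 90.7600 83.4200 88.5500 80.3900 82.9800 54.0000 24.9000] k=[91 91 85 89 84 79 54 28]
t=24: x=[91.0000 90.8200 85.3000 88.7300 84.0000 78.4000 53.9700 28.7800] k=[91 91 86 88 88 81 53 27]
t=25: x=[91.0000 90.8500 86.2100 87.9400 87.7900 80.3700 53.0600 27.7800] k=[91 87 88 90 91 85 49 30]

0.0058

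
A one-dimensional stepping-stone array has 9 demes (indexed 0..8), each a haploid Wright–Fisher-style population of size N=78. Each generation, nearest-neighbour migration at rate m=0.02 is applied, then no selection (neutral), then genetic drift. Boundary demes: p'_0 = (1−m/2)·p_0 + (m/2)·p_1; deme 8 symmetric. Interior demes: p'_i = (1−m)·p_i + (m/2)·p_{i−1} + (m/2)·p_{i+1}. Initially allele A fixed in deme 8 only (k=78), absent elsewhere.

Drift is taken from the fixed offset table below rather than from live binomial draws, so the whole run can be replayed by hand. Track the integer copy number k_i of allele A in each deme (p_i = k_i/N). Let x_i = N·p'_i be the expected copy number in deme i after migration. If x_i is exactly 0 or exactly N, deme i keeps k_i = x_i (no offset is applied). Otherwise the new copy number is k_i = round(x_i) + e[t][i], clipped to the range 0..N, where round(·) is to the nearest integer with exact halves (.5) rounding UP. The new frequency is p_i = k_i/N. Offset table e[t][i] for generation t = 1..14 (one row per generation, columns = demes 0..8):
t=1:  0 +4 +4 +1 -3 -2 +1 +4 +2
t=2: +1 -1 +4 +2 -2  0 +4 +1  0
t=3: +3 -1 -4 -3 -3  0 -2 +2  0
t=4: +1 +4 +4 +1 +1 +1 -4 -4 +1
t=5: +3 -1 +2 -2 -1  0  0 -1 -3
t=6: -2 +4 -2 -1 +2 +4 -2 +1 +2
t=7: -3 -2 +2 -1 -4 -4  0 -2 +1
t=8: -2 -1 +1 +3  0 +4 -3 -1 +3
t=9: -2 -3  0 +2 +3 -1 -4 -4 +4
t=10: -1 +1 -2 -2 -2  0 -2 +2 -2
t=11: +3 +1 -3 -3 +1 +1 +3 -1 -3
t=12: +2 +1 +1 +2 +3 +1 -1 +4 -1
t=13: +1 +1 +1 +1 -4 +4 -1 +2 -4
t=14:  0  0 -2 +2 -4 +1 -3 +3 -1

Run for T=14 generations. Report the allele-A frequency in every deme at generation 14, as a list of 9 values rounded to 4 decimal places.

[0.0000, 0.0000, 0.0000, 0.0641, 0.0000, 0.1410, 0.0000, 0.2308, 0.8077]

t=0: k=[0 0 0 0 0 0 0 0 78]
t=1: x=[0.0000 0.0000 0.0000 0.0000 0.0000 0.0000 0.0000 0.7800 77.2200] k=[0 0 0 0 0 0 0 5 78]
t=2: x=[0.0000 0.0000 0.0000 0.0000 0.0000 0.0000 0.0500 5.6800 77.2700] k=[0 0 0 0 0 0 4 7 77]
t=3: x=[0.0000 0.0000 0.0000 0.0000 0.0000 0.0400 3.9900 7.6700 76.3000] k=[0 0 0 0 0 0 2 10 76]
t=4: x=[0.0000 0.0000 0.0000 0.0000 0.0000 0.0200 2.0600 10.5800 75.3400] k=[0 0 0 0 0 1 0 7 76]
t=5: x=[0.0000 0.0000 0.0000 0.0000 0.0100 0.9800 0.0800 7.6200 75.3100] k=[0 0 0 0 0 1 0 7 72]
t=6: x=[0.0000 0.0000 0.0000 0.0000 0.0100 0.9800 0.0800 7.5800 71.3500] k=[0 0 0 0 2 5 0 9 73]
t=7: x=[0.0000 0.0000 0.0000 0.0200 2.0100 4.9200 0.1400 9.5500 72.3600] k=[0 0 0 0 0 1 0 8 73]
t=8: x=[0.0000 0.0000 0.0000 0.0000 0.0100 0.9800 0.0900 8.5700 72.3500] k=[0 0 0 0 0 5 0 8 75]
t=9: x=[0.0000 0.0000 0.0000 0.0000 0.0500 4.9000 0.1300 8.5900 74.3300] k=[0 0 0 0 3 4 0 5 78]
t=10: x=[0.0000 0.0000 0.0000 0.0300 2.9800 3.9500 0.0900 5.6800 77.2700] k=[0 0 0 0 1 4 0 8 75]
t=11: x=[0.0000 0.0000 0.0000 0.0100 1.0200 3.9300 0.1200 8.5900 74.3300] k=[0 0 0 0 2 5 3 8 71]
t=12: x=[0.0000 0.0000 0.0000 0.0200 2.0100 4.9500 3.0700 8.5800 70.3700] k=[0 0 0 2 5 6 2 13 69]
t=13: x=[0.0000 0.0000 0.0200 2.0100 4.9800 5.9500 2.1500 13.4500 68.4400] k=[0 0 1 3 1 10 1 15 64]
t=14: x=[0.0000 0.0100 1.0100 2.9600 1.1100 9.8200 1.2300 15.3500 63.5100] k=[0 0 0 5 0 11 0 18 63]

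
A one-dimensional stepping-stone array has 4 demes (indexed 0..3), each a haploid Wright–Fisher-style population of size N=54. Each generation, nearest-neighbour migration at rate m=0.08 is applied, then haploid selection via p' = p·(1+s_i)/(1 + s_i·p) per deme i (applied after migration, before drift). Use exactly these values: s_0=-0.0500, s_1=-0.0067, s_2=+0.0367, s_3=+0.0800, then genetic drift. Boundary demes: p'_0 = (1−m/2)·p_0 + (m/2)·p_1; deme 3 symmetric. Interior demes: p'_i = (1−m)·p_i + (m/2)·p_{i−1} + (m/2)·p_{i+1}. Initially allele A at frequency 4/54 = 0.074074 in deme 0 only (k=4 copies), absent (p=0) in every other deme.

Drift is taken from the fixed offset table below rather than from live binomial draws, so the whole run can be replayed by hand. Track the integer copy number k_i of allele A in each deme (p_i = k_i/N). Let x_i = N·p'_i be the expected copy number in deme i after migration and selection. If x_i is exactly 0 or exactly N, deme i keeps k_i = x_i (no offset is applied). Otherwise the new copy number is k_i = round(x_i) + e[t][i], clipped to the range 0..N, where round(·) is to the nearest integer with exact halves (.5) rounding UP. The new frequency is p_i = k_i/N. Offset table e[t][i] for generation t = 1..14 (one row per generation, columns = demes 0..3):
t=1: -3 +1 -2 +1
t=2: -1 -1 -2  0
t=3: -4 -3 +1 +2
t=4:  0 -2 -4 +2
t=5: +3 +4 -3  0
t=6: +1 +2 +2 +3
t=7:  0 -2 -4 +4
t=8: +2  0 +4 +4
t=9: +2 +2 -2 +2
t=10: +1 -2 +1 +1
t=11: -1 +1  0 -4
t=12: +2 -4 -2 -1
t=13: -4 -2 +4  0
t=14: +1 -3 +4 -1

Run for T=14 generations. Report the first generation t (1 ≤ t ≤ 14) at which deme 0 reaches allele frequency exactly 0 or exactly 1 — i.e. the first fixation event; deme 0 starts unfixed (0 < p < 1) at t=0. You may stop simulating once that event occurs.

2

t=0: k=[4 0 0 0]
t=1: x=[3.6610 0.1589 0.0000 0.0000] k=[1 1 0 0]
t=2: x=[0.9509 0.9537 0.0415 0.0000] k=[0 0 0 0]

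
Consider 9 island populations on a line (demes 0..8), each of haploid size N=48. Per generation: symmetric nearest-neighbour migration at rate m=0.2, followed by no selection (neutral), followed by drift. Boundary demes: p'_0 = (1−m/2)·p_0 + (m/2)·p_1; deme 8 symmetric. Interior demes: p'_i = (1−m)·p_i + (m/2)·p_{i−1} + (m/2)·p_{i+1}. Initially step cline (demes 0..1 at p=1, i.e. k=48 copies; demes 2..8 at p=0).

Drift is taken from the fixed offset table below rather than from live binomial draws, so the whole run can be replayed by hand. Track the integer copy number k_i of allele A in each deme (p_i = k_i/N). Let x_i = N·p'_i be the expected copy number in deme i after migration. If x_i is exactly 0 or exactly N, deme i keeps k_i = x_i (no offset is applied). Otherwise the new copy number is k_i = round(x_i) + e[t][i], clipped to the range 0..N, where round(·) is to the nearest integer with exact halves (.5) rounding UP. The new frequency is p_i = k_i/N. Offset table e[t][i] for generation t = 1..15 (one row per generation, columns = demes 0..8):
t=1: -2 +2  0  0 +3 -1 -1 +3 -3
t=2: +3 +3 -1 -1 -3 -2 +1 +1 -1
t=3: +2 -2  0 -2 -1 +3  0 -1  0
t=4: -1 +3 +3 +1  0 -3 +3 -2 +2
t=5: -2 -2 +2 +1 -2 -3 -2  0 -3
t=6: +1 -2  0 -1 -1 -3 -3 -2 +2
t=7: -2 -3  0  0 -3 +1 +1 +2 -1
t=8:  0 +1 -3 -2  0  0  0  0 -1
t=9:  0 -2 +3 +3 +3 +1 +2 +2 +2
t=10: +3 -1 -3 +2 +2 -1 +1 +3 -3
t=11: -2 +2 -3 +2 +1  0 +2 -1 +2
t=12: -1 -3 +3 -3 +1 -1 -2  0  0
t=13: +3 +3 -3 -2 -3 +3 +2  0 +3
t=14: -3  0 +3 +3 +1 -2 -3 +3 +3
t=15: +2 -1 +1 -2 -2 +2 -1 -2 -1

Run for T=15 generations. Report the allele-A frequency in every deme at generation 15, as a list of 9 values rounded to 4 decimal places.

[0.7292, 0.5625, 0.4167, 0.2083, 0.0833, 0.1042, 0.0000, 0.0000, 0.0000]

t=0: k=[48 48 0 0 0 0 0 0 0]
t=1: x=[48.0000 43.2000 4.8000 0.0000 0.0000 0.0000 0.0000 0.0000 0.0000] k=[48 45 5 0 0 0 0 0 0]
t=2: x=[47.7000 41.3000 8.5000 0.5000 0.0000 0.0000 0.0000 0.0000 0.0000] k=[48 44 8 0 0 0 0 0 0]
t=3: x=[47.6000 40.8000 10.8000 0.8000 0.0000 0.0000 0.0000 0.0000 0.0000] k=[48 39 11 0 0 0 0 0 0]
t=4: x=[47.1000 37.1000 12.7000 1.1000 0.0000 0.0000 0.0000 0.0000 0.0000] k=[46 40 16 2 0 0 0 0 0]
t=5: x=[45.4000 38.2000 17.0000 3.2000 0.2000 0.0000 0.0000 0.0000 0.0000] k=[43 36 19 4 0 0 0 0 0]
t=6: x=[42.3000 35.0000 19.2000 5.1000 0.4000 0.0000 0.0000 0.0000 0.0000] k=[43 33 19 4 0 0 0 0 0]
t=7: x=[42.0000 32.6000 18.9000 5.1000 0.4000 0.0000 0.0000 0.0000 0.0000] k=[40 30 19 5 0 0 0 0 0]
t=8: x=[39.0000 29.9000 18.7000 5.9000 0.5000 0.0000 0.0000 0.0000 0.0000] k=[39 31 16 4 1 0 0 0 0]
t=9: x=[38.2000 30.3000 16.3000 4.9000 1.2000 0.1000 0.0000 0.0000 0.0000] k=[38 28 19 8 4 1 0 0 0]
t=10: x=[37.0000 28.1000 18.8000 8.7000 4.1000 1.2000 0.1000 0.0000 0.0000] k=[40 27 16 11 6 0 1 0 0]
t=11: x=[38.7000 27.2000 16.6000 11.0000 5.9000 0.7000 0.8000 0.1000 0.0000] k=[37 29 14 13 7 1 3 0 0]
t=12: x=[36.2000 28.3000 15.4000 12.5000 7.0000 1.8000 2.5000 0.3000 0.0000] k=[35 25 18 10 8 1 1 0 0]
t=13: x=[34.0000 25.3000 17.9000 10.6000 7.5000 1.7000 0.9000 0.1000 0.0000] k=[37 28 15 9 5 5 3 0 0]
t=14: x=[36.1000 27.6000 15.7000 9.2000 5.4000 4.8000 2.9000 0.3000 0.0000] k=[33 28 19 12 6 3 0 3 0]
t=15: x=[32.5000 27.6000 19.2000 12.1000 6.3000 3.0000 0.6000 2.4000 0.3000] k=[35 27 20 10 4 5 0 0 0]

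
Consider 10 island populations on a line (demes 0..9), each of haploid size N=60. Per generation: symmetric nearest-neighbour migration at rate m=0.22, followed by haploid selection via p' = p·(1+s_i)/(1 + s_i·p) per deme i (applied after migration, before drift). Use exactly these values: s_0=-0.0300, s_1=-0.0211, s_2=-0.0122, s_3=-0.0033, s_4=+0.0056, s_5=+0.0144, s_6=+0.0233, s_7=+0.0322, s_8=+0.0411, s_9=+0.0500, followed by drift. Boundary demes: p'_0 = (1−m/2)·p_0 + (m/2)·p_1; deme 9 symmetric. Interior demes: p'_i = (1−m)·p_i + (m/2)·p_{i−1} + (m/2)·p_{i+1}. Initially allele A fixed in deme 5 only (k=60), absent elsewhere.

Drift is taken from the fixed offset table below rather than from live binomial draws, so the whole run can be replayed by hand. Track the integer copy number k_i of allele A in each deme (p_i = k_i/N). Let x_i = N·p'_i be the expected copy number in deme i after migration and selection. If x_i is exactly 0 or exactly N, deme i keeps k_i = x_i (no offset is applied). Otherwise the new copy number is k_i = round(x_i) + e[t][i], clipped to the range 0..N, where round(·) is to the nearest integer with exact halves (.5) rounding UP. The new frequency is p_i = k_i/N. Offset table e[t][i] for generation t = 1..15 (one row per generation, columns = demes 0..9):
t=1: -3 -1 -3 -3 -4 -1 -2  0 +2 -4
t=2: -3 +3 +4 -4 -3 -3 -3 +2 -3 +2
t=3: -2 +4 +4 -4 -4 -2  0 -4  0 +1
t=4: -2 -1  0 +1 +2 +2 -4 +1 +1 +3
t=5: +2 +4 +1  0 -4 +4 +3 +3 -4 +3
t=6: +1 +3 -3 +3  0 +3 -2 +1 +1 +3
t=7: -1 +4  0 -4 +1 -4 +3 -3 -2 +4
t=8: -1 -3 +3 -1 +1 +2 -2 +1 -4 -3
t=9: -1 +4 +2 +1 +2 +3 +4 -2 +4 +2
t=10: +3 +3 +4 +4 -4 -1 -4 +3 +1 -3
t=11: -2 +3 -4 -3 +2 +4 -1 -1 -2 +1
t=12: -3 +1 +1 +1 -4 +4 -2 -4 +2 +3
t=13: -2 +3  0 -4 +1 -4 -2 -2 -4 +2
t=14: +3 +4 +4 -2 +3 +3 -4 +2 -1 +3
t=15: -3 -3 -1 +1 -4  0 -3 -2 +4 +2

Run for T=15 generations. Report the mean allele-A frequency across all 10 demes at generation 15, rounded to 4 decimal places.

0.1217

t=0: k=[0 0 0 0 0 60 0 0 0 0]
t=1: x=[0.0000 0.0000 0.0000 0.0000 6.6329 46.9466 6.7365 0.0000 0.0000 0.0000] k=[0 0 0 0 3 46 5 0 0 0]
t=2: x=[0.0000 0.0000 0.0000 0.3289 7.4363 36.9632 9.1370 0.5675 0.0000 0.0000] k=[0 0 0 0 4 34 6 3 0 0]
t=3: x=[0.0000 0.0000 0.0000 0.4386 6.8940 27.8332 8.9236 3.0916 0.3435 0.0000] k=[0 0 0 0 3 26 9 0 0 0]
t=4: x=[0.0000 0.0000 0.0000 0.3289 5.2266 21.7980 10.0716 1.0213 0.0000 0.0000] k=[0 0 0 1 7 24 6 2 0 0]
t=5: x=[0.0000 0.0000 0.1087 1.5450 8.2497 20.3418 7.6932 2.2888 0.2290 0.0000] k=[0 0 1 2 4 24 11 5 0 0]
t=6: x=[0.0000 0.1077 0.9880 2.1033 6.0101 20.5628 11.9894 5.2601 0.5724 0.0000] k=[0 3 0 5 6 24 10 6 2 0]
t=7: x=[0.3202 2.2925 0.8694 4.5461 7.9083 20.6733 11.3099 6.1733 2.3077 0.2310] k=[0 6 1 1 9 17 14 3 0 4]
t=8: x=[0.6404 4.6968 1.5316 1.8740 9.0428 15.9569 13.3576 3.9966 0.8012 3.7269] k=[0 2 5 1 10 18 11 5 0 1]
t=9: x=[0.2134 2.0670 4.1820 2.4223 9.9362 16.5206 11.3200 5.2601 0.6868 0.9338] k=[0 6 6 3 12 20 15 3 5 3]
t=10: x=[0.6404 5.2372 5.6073 4.3068 11.9433 18.7538 14.4815 4.6748 4.7326 3.3720] k=[4 8 10 8 8 18 10 8 6 0]
t=11: x=[4.3164 7.6367 9.4618 8.1966 9.1432 16.1884 10.8634 8.2223 5.7666 0.6926] k=[2 11 5 5 11 20 10 7 4 2]
t=12: x=[2.9046 9.1829 5.5974 5.6431 11.3814 18.0901 10.9750 7.1984 4.2669 2.3267] k=[0 10 7 7 7 22 9 3 6 5]
t=13: x=[1.0676 8.4145 7.2514 6.9796 8.6914 19.1057 9.9599 4.1097 5.7666 5.3427] k=[0 11 7 3 10 15 8 2 2 7]
t=14: x=[1.1744 9.1829 6.9245 4.1971 9.8258 13.8316 8.2729 2.7417 2.6502 6.7363] k=[4 13 11 2 13 17 4 5 2 10]
t=15: x=[4.8524 11.5893 10.1263 4.1871 12.2845 15.2923 5.6569 4.6953 3.3346 9.5038] k=[2 9 9 5 8 15 3 3 7 12]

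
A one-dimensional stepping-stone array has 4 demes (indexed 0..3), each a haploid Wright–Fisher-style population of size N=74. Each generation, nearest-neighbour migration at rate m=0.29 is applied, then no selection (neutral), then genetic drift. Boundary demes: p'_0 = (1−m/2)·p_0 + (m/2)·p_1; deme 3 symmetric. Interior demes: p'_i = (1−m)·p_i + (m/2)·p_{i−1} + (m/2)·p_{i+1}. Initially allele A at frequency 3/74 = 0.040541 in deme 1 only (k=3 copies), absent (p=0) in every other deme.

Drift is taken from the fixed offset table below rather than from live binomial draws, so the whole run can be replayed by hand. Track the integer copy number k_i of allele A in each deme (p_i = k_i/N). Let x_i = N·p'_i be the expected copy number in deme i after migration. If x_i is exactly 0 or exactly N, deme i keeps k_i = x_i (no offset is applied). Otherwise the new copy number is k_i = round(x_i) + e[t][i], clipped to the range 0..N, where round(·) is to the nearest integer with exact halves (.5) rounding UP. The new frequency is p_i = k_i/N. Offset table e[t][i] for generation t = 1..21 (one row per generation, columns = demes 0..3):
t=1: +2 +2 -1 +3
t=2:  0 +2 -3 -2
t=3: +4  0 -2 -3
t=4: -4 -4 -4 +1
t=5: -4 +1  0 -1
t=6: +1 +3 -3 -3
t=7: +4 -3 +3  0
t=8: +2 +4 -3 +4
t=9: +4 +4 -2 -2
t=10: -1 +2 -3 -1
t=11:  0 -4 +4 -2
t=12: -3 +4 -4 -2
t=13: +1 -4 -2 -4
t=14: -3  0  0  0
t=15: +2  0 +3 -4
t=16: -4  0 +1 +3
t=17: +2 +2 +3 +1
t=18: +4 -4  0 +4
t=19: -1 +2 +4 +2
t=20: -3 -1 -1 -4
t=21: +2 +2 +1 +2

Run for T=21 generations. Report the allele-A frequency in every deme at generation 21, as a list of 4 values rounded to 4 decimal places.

t=0: k=[0 3 0 0]
t=1: x=[0.4350 2.1300 0.4350 0.0000] k=[2 4 0 0]
t=2: x=[2.2900 3.1300 0.5800 0.0000] k=[2 5 0 0]
t=3: x=[2.4350 3.8400 0.7250 0.0000] k=[6 4 0 0]
t=4: x=[5.7100 3.7100 0.5800 0.0000] k=[2 0 0 0]
t=5: x=[1.7100 0.2900 0.0000 0.0000] k=[0 1 0 0]
t=6: x=[0.1450 0.7100 0.1450 0.0000] k=[1 4 0 0]
t=7: x=[1.4350 2.9850 0.5800 0.0000] k=[5 0 4 0]
t=8: x=[4.2750 1.3050 2.8400 0.5800] k=[6 5 0 5]
t=9: x=[5.8550 4.4200 1.4500 4.2750] k=[10 8 0 2]
t=10: x=[9.7100 7.1300 1.4500 1.7100] k=[9 9 0 1]
t=11: x=[9.0000 7.6950 1.4500 0.8550] k=[9 4 5 0]
t=12: x=[8.2750 4.8700 4.1300 0.7250] k=[5 9 0 0]
t=13: x=[5.5800 7.1150 1.3050 0.0000] k=[7 3 0 0]
t=14: x=[6.4200 3.1450 0.4350 0.0000] k=[3 3 0 0]
t=15: x=[3.0000 2.5650 0.4350 0.0000] k=[5 3 3 0]
t=16: x=[4.7100 3.2900 2.5650 0.4350] k=[1 3 4 3]
t=17: x=[1.2900 2.8550 3.7100 3.1450] k=[3 5 7 4]
t=18: x=[3.2900 5.0000 6.2750 4.4350] k=[7 1 6 8]
t=19: x=[6.1300 2.5950 5.5650 7.7100] k=[5 5 10 10]
t=20: x=[5.0000 5.7250 9.2750 10.0000] k=[2 5 8 6]
t=21: x=[2.4350 5.0000 7.2750 6.2900] k=[4 7 8 8]

[0.0541, 0.0946, 0.1081, 0.1081]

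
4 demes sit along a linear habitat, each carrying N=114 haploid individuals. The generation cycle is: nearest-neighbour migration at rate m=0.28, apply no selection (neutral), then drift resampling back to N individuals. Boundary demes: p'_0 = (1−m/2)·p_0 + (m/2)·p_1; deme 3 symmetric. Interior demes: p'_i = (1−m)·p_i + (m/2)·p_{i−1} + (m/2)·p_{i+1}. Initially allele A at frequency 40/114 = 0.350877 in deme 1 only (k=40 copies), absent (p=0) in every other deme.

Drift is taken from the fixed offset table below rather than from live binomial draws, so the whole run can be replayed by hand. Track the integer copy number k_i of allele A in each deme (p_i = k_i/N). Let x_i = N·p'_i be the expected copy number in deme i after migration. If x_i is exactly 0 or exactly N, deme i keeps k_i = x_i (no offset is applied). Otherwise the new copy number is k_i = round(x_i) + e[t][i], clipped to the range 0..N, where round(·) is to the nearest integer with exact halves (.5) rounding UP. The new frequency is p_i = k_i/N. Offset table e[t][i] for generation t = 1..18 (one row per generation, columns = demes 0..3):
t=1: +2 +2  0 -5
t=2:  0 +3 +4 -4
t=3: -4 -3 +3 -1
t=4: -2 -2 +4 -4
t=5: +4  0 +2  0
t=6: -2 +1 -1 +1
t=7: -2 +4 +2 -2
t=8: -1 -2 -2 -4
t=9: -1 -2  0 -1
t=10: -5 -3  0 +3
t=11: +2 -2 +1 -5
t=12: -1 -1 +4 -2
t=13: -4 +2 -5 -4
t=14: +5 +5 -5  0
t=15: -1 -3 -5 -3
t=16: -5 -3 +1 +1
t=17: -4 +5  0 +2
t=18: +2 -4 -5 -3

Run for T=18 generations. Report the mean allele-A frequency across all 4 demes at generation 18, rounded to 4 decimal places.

t=0: k=[0 40 0 0]
t=1: x=[5.6000 28.8000 5.6000 0.0000] k=[8 31 6 0]
t=2: x=[11.2200 24.2800 8.6600 0.8400] k=[11 27 13 0]
t=3: x=[13.2400 22.8000 13.1400 1.8200] k=[9 20 16 1]
t=4: x=[10.5400 17.9000 14.4600 3.1000] k=[9 16 18 0]
t=5: x=[9.9800 15.3000 15.2000 2.5200] k=[14 15 17 3]
t=6: x=[14.1400 15.1400 14.7600 4.9600] k=[12 16 14 6]
t=7: x=[12.5600 15.1600 13.1600 7.1200] k=[11 19 15 5]
t=8: x=[12.1200 17.3200 14.1600 6.4000] k=[11 15 12 2]
t=9: x=[11.5600 14.0200 11.0200 3.4000] k=[11 12 11 2]
t=10: x=[11.1400 11.7200 9.8800 3.2600] k=[6 9 10 6]
t=11: x=[6.4200 8.7200 9.3000 6.5600] k=[8 7 10 2]
t=12: x=[7.8600 7.5600 8.4600 3.1200] k=[7 7 12 1]
t=13: x=[7.0000 7.7000 9.7600 2.5400] k=[3 10 5 0]
t=14: x=[3.9800 8.3200 5.0000 0.7000] k=[9 13 0 1]
t=15: x=[9.5600 10.6200 1.9600 0.8600] k=[9 8 0 0]
t=16: x=[8.8600 7.0200 1.1200 0.0000] k=[4 4 2 0]
t=17: x=[4.0000 3.7200 2.0000 0.2800] k=[0 9 2 2]
t=18: x=[1.2600 6.7600 2.9800 2.0000] k=[3 3 0 0]

0.0132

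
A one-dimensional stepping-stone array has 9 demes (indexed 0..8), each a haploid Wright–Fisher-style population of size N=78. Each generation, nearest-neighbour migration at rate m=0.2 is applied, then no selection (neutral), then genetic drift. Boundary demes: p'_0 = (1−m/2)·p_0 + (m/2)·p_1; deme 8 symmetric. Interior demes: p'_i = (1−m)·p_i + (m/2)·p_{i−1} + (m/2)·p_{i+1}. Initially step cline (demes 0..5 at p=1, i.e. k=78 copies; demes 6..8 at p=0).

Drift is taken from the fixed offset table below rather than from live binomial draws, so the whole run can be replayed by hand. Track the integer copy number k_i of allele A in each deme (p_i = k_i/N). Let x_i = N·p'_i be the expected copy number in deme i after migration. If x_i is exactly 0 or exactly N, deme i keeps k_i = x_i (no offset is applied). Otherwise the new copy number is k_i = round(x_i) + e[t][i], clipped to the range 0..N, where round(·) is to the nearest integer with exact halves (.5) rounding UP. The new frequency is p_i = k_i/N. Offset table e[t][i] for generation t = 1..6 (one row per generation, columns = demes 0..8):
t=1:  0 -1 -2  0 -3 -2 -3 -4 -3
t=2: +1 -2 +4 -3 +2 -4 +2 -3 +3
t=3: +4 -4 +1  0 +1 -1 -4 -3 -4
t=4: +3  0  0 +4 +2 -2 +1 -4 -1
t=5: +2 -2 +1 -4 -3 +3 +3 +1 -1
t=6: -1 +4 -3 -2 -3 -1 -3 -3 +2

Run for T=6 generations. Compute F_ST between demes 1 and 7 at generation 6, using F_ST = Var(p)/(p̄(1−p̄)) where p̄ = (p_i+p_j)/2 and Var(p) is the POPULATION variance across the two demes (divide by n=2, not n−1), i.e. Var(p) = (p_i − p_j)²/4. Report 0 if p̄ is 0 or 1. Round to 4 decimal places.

t=0: k=[78 78 78 78 78 78 0 0 0]
t=1: x=[78.0000 78.0000 78.0000 78.0000 78.0000 70.2000 7.8000 0.0000 0.0000] k=[78 78 78 78 78 68 5 0 0]
t=2: x=[78.0000 78.0000 78.0000 78.0000 77.0000 62.7000 10.8000 0.5000 0.0000] k=[78 78 78 78 78 59 13 0 0]
t=3: x=[78.0000 78.0000 78.0000 78.0000 76.1000 56.3000 16.3000 1.3000 0.0000] k=[78 78 78 78 77 55 12 0 0]
t=4: x=[78.0000 78.0000 78.0000 77.9000 74.9000 52.9000 15.1000 1.2000 0.0000] k=[78 78 78 78 77 51 16 0 0]
t=5: x=[78.0000 78.0000 78.0000 77.9000 74.5000 50.1000 17.9000 1.6000 0.0000] k=[78 78 78 74 72 53 21 3 0]
t=6: x=[78.0000 78.0000 77.6000 74.2000 70.3000 51.7000 22.4000 4.5000 0.3000] k=[78 78 75 72 67 51 19 2 2]

0.9500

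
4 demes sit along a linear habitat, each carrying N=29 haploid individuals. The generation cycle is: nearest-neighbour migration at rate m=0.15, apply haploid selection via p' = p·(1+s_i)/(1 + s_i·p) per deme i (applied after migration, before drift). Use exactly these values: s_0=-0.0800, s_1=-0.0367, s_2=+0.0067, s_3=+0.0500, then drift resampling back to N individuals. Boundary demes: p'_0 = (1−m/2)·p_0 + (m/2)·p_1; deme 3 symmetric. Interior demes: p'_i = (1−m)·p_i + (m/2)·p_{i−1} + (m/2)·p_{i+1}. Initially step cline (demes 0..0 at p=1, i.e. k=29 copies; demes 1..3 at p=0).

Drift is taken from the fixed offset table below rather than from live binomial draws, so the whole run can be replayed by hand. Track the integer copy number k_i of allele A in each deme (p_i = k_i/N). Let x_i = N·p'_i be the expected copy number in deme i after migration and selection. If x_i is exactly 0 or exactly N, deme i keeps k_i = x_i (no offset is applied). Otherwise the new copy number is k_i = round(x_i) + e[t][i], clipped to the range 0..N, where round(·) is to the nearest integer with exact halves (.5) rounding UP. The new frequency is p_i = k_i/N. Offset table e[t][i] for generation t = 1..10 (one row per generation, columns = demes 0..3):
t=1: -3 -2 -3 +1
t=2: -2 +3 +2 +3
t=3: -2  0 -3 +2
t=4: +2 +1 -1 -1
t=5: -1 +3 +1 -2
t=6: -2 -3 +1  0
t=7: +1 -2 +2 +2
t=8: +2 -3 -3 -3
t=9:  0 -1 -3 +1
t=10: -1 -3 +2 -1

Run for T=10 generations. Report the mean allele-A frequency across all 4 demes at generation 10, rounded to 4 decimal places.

0.1034

t=0: k=[29 0 0 0]
t=1: x=[26.6512 2.1010 0.0000 0.0000] k=[24 0 0 0]
t=2: x=[21.7564 1.7379 0.0000 0.0000] k=[20 5 0 0]
t=3: x=[18.3188 5.5796 0.3775 0.0000] k=[16 6 0 0]
t=4: x=[14.6461 6.1176 0.4530 0.0000] k=[17 7 0 0]
t=5: x=[15.6516 7.0241 0.5285 0.0000] k=[15 10 2 0]
t=6: x=[14.0207 9.5342 2.4650 0.1575] k=[12 7 3 0]
t=7: x=[11.0493 6.8769 3.0934 0.2362] k=[12 5 5 2]
t=8: x=[10.9021 5.3597 4.8017 2.3273] k=[13 2 2 0]
t=9: x=[11.5903 2.7311 1.8616 0.1575] k=[12 2 0 1]
t=10: x=[10.6815 2.5128 0.2265 0.9697] k=[10 0 2 0]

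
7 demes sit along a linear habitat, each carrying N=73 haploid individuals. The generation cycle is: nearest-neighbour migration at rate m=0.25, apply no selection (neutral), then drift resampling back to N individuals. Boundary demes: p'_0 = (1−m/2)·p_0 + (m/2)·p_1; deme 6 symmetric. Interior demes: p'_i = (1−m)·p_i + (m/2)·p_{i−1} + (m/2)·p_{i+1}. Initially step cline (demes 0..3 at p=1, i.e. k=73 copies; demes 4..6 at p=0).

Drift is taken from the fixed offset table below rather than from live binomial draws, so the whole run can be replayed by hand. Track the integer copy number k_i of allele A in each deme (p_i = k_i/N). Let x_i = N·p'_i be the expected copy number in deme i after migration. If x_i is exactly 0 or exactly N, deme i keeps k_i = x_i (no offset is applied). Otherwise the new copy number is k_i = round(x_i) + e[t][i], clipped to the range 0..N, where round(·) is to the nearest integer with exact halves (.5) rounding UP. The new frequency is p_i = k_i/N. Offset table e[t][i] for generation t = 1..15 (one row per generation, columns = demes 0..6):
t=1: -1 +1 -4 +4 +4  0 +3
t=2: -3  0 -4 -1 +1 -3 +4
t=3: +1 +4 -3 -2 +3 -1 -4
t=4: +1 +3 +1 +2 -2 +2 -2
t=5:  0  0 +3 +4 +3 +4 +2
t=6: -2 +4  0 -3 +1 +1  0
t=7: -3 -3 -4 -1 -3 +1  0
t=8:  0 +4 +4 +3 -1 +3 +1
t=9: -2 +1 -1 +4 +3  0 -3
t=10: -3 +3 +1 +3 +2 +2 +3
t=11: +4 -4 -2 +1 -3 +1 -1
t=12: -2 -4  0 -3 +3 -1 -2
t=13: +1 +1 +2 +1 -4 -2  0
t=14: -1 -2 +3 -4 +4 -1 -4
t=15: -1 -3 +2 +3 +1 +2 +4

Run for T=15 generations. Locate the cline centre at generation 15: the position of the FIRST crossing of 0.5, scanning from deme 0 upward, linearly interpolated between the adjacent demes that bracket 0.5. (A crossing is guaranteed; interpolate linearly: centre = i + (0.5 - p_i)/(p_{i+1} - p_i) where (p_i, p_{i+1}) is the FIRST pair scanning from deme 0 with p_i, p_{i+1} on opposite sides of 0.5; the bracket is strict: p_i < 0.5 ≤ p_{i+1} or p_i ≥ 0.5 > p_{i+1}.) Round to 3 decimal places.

t=0: k=[73 73 73 73 0 0 0]
t=1: x=[73.0000 73.0000 73.0000 63.8750 9.1250 0.0000 0.0000] k=[73 73 73 68 13 0 0]
t=2: x=[73.0000 73.0000 72.3750 61.7500 18.2500 1.6250 0.0000] k=[73 73 68 61 19 0 0]
t=3: x=[73.0000 72.3750 67.7500 56.6250 21.8750 2.3750 0.0000] k=[73 73 65 55 25 1 0]
t=4: x=[73.0000 72.0000 64.7500 52.5000 25.7500 3.8750 0.1250] k=[73 73 66 55 24 6 0]
t=5: x=[73.0000 72.1250 65.5000 52.5000 25.6250 7.5000 0.7500] k=[73 72 69 57 29 12 3]
t=6: x=[72.8750 71.7500 67.8750 55.0000 30.3750 13.0000 4.1250] k=[71 73 68 52 31 14 4]
t=7: x=[71.2500 72.1250 66.6250 51.3750 31.5000 14.8750 5.2500] k=[68 69 63 50 29 16 5]
t=8: x=[68.1250 68.1250 62.1250 49.0000 30.0000 16.2500 6.3750] k=[68 72 66 52 29 19 7]
t=9: x=[68.5000 70.7500 65.0000 50.8750 30.6250 18.7500 8.5000] k=[67 72 64 55 34 19 6]
t=10: x=[67.6250 70.3750 63.8750 53.5000 34.7500 19.2500 7.6250] k=[65 73 65 57 37 21 11]
t=11: x=[66.0000 71.0000 65.0000 55.5000 37.5000 21.7500 12.2500] k=[70 67 63 57 35 23 11]
t=12: x=[69.6250 66.8750 62.7500 55.0000 36.2500 23.0000 12.5000] k=[68 63 63 52 39 22 11]
t=13: x=[67.3750 63.6250 61.6250 51.7500 38.5000 22.7500 12.3750] k=[68 65 64 53 35 21 12]
t=14: x=[67.6250 65.2500 62.7500 52.1250 35.5000 21.6250 13.1250] k=[67 63 66 48 40 21 9]
t=15: x=[66.5000 63.8750 63.3750 49.2500 38.6250 21.8750 10.5000] k=[66 61 65 52 40 24 15]

4.219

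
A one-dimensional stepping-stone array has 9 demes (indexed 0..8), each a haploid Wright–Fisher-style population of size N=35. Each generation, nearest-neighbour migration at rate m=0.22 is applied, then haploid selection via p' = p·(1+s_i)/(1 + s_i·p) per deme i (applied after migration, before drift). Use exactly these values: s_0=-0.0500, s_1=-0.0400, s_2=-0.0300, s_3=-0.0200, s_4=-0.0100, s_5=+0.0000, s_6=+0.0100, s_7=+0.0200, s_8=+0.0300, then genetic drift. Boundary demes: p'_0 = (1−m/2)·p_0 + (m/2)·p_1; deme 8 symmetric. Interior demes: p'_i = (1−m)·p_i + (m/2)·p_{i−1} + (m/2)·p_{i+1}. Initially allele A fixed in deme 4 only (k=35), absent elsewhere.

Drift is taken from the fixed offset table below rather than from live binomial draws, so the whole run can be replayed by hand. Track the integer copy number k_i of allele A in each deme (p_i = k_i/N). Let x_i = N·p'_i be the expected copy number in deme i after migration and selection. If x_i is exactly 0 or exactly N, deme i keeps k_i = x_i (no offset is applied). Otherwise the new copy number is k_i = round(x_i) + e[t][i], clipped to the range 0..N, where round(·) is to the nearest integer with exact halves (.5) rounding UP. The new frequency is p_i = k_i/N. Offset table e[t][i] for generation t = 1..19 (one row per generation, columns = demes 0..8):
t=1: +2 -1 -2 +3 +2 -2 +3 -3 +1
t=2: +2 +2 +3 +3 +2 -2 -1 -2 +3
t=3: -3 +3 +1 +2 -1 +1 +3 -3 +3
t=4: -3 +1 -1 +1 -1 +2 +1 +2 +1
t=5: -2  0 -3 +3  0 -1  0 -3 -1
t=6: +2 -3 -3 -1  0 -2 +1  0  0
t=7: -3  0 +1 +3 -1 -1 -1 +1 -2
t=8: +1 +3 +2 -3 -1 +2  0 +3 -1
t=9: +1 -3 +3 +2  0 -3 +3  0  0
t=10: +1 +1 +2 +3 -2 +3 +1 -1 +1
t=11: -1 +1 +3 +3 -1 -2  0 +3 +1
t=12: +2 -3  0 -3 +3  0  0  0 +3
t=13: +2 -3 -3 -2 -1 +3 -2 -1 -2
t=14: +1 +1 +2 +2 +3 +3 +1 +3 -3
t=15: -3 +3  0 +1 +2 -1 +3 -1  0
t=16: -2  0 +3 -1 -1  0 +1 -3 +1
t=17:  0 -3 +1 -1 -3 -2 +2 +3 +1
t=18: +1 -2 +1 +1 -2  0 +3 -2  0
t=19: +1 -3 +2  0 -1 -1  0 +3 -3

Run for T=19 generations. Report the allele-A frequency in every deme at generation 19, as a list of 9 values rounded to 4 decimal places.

t=0: k=[0 0 0 0 35 0 0 0 0]
t=1: x=[0.0000 0.0000 0.0000 3.7813 27.2395 3.8500 0.0000 0.0000 0.0000] k=[0 0 0 7 29 2 0 0 0]
t=2: x=[0.0000 0.0000 0.7474 8.5191 23.5326 4.7500 0.2222 0.0000 0.0000] k=[0 0 4 12 26 3 0 0 0]
t=3: x=[0.0000 0.4226 4.3233 12.4972 21.8476 5.2000 0.3333 0.0000 0.0000] k=[0 3 5 14 21 6 3 0 0]
t=4: x=[0.3136 2.7836 5.6247 13.6116 18.4924 7.3200 3.0274 0.3365 0.0000] k=[0 4 5 15 17 9 4 2 0]
t=5: x=[0.4183 3.5380 5.8403 13.9502 15.8128 9.3300 4.3679 2.0377 0.2266] k=[0 4 3 17 16 8 4 0 0]
t=6: x=[0.4183 3.3251 4.5285 15.1761 15.1436 8.4400 4.0354 0.4487 0.0000] k=[2 0 2 14 15 6 5 0 0]
t=7: x=[1.6953 0.4226 3.0150 12.6265 13.8159 6.8800 4.5996 0.5608 0.0000] k=[0 0 4 16 13 6 4 2 0]
t=8: x=[0.0000 0.4226 4.7535 14.1793 12.4792 6.5500 4.0354 2.0377 0.2266] k=[0 3 7 11 11 9 4 5 0]
t=9: x=[0.3136 2.9962 6.8310 10.4116 10.7052 8.6700 4.7003 4.4158 0.5662] k=[1 0 10 12 11 6 8 4 1]
t=10: x=[0.8466 1.1632 8.9161 11.5134 10.4860 6.7700 7.3979 4.1824 1.3683] k=[2 2 11 15 8 10 8 3 2]
t=11: x=[1.9054 2.8802 10.2281 13.6215 8.9230 9.5600 7.7298 3.5019 2.1694] k=[1 4 13 17 8 8 8 7 3]
t=12: x=[1.2659 4.4976 12.2068 15.3956 8.9230 8.0000 7.9510 6.7776 3.5328] k=[3 1 12 12 12 8 8 7 7]
t=13: x=[2.6515 2.3393 10.5640 11.8412 11.4823 8.4400 7.9510 7.2229 7.1670] k=[5 0 8 10 10 11 6 6 5]
t=14: x=[4.2545 1.3750 7.1649 9.6383 10.0379 10.3400 6.6031 5.9876 5.2403] k=[5 2 9 12 13 13 8 9 2]
t=15: x=[4.4663 2.9866 8.3646 11.6226 12.8083 12.4500 8.7250 8.2441 2.8463] k=[1 6 8 13 15 11 12 7 3]
t=16: x=[1.4758 5.4787 8.1382 12.5072 14.2550 11.5500 11.4164 7.2229 3.5328] k=[0 5 11 12 13 12 12 4 5]
t=17: x=[0.5229 4.9344 10.2281 11.8412 12.6986 12.1100 11.1956 5.0753 5.0157] k=[1 2 11 11 10 10 13 8 6]
t=18: x=[1.0562 2.7739 9.7937 10.7390 10.0379 10.3300 12.1990 8.4563 6.3726] k=[2 1 11 12 8 10 15 6 6]
t=19: x=[1.8004 2.1270 9.7937 11.2949 8.5947 10.3300 13.5425 7.1014 6.1484] k=[3 0 12 11 8 9 14 10 3]

[0.0857, 0.0000, 0.3429, 0.3143, 0.2286, 0.2571, 0.4000, 0.2857, 0.0857]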